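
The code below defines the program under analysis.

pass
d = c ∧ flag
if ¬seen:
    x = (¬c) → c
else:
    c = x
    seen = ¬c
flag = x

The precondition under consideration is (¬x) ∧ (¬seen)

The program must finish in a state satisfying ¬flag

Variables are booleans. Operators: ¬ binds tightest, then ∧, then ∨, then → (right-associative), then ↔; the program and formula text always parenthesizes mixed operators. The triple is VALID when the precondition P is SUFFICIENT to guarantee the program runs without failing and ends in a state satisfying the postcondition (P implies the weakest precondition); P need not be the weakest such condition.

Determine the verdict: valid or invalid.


Working backward. After the program, ¬flag must hold.
Before flag := x: ¬x
Then branch requires ¬((¬c) → c); else branch requires ¬x.
Before the if: ((¬seen) → (¬((¬c) → c))) ∧ (seen → (¬x))
Before d := c ∧ flag: ((¬seen) → (¬((¬c) → c))) ∧ (seen → (¬x))
Before skip: ((¬seen) → (¬((¬c) → c))) ∧ (seen → (¬x))
The weakest precondition is ((¬seen) → (¬((¬c) → c))) ∧ (seen → (¬x)).
Check whether (¬x) ∧ (¬seen) implies it.
Countermodel: at the initial state c = true, seen = false, x = false, the precondition holds but the weakest precondition fails.
Answer: invalid


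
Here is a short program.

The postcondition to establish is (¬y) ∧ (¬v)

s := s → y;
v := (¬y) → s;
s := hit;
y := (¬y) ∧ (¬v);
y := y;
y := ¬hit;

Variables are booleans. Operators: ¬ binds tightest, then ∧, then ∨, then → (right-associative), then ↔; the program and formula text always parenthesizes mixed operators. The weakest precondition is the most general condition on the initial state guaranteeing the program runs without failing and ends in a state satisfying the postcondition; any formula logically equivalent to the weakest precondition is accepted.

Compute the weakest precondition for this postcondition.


Working backward. After the program, (¬y) ∧ (¬v) must hold.
Before y := ¬hit: hit ∧ (¬v)
Before y := y: hit ∧ (¬v)
Before y := (¬y) ∧ (¬v): hit ∧ (¬v)
Before s := hit: hit ∧ (¬v)
Before v := (¬y) → s: hit ∧ (¬((¬y) → s))
Before s := s → y: hit ∧ (¬((¬y) → (s → y)))
Answer: WP = hit ∧ (¬((¬y) → (s → y)))


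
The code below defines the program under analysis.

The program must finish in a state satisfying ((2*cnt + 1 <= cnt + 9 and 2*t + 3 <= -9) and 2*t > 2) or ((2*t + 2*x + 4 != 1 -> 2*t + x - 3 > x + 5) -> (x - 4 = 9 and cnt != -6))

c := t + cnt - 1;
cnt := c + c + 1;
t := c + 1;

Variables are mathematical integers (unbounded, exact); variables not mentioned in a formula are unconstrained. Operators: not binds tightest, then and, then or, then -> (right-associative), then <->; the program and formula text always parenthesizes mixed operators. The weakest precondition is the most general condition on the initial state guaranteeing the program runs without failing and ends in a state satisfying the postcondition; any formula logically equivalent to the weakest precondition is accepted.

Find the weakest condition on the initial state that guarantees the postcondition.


Working backward. After the program, the postcondition ((2*cnt + 1 <= cnt + 9 and 2*t + 3 <= -9) and 2*t > 2) or ((2*t + 2*x + 4 != 1 -> 2*t + x - 3 > x + 5) -> (x - 4 = 9 and cnt != -6)) must hold; in canonical form it is (cnt <= 8 and 2*t <= -12 and 2*t > 2) or ((2*t + 2*x != -3 -> 2*t > 8) -> (x = 13 and cnt != -6)).
Before t := c + 1: (cnt <= 8 and 2*c <= -14 and 2*c > 0) or ((2*c + 2*x != -5 -> 2*c > 6) -> (x = 13 and cnt != -6))
Before cnt := c + c + 1: (2*c <= 7 and 2*c <= -14 and 2*c > 0) or ((2*c + 2*x != -5 -> 2*c > 6) -> (x = 13 and 2*c != -7))
Before c := t + cnt - 1: (2*cnt + 2*t <= 9 and 2*cnt + 2*t <= -12 and 2*cnt + 2*t > 2) or ((2*cnt + 2*t + 2*x != -3 -> 2*cnt + 2*t > 8) -> (x = 13 and 2*cnt + 2*t != -5))
Answer: WP = (2*cnt + 2*t <= 9 and 2*cnt + 2*t <= -12 and 2*cnt + 2*t > 2) or ((2*cnt + 2*t + 2*x != -3 -> 2*cnt + 2*t > 8) -> (x = 13 and 2*cnt + 2*t != -5))


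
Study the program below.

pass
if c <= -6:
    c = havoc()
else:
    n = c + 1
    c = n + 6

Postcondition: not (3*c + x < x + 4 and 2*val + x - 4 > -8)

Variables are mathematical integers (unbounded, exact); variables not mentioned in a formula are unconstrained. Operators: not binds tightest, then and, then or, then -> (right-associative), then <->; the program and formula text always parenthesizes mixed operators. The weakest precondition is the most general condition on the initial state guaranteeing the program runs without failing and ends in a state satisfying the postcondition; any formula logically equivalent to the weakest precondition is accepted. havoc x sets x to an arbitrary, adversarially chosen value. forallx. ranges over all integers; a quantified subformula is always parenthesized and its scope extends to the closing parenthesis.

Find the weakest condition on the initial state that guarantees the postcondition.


Working backward. After the program, the postcondition not (3*c + x < x + 4 and 2*val + x - 4 > -8) must hold; in canonical form it is not (3*c < 4 and 2*val + x > -4).
Then branch requires forall c_1. (not (3*c_1 < 4 and 2*val + x > -4)); else branch requires not (3*c < -17 and 2*val + x > -4).
Before the if: (c <= -6 -> (forall c_1. (not (3*c_1 < 4 and 2*val + x > -4)))) and ((not (c <= -6)) -> (not (3*c < -17 and 2*val + x > -4)))
Before skip: (c <= -6 -> (forall c_1. (not (3*c_1 < 4 and 2*val + x > -4)))) and ((not (c <= -6)) -> (not (3*c < -17 and 2*val + x > -4)))
Answer: WP = (c <= -6 -> (forall c_1. (not (3*c_1 < 4 and 2*val + x > -4)))) and ((not (c <= -6)) -> (not (3*c < -17 and 2*val + x > -4)))


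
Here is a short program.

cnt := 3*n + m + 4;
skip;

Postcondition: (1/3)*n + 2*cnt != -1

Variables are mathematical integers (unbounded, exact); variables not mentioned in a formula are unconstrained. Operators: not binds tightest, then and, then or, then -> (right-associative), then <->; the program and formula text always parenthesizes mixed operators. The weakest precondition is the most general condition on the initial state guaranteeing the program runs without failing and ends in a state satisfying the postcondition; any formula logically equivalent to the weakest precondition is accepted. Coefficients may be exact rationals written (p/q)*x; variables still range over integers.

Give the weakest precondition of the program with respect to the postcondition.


Working backward. After the program, the postcondition (1/3)*n + 2*cnt != -1 must hold; in canonical form it is 2*cnt + (1/3)*n != -1.
Before skip: 2*cnt + (1/3)*n != -1
Before cnt := 3*n + m + 4: 2*m + (19/3)*n != -9
Answer: WP = 2*m + (19/3)*n != -9


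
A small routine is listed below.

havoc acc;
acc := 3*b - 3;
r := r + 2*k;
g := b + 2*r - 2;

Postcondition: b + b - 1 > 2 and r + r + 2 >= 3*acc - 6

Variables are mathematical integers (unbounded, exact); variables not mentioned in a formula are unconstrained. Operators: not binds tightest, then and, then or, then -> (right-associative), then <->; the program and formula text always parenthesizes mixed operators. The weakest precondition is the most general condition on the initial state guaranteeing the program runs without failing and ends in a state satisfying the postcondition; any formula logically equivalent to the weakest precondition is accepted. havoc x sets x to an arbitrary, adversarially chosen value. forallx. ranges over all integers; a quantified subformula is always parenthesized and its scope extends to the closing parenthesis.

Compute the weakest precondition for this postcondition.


Working backward. After the program, the postcondition b + b - 1 > 2 and r + r + 2 >= 3*acc - 6 must hold; in canonical form it is 2*b > 3 and 2*r >= 3*acc - 8.
Before g := b + 2*r - 2: 2*b > 3 and 2*r >= 3*acc - 8
Before r := r + 2*k: 2*b > 3 and 4*k + 2*r >= 3*acc - 8
Before acc := 3*b - 3: 2*b > 3 and 4*k + 2*r >= 9*b - 17
Before havoc acc: 2*b > 3 and 4*k + 2*r >= 9*b - 17
Answer: WP = 2*b > 3 and 4*k + 2*r >= 9*b - 17


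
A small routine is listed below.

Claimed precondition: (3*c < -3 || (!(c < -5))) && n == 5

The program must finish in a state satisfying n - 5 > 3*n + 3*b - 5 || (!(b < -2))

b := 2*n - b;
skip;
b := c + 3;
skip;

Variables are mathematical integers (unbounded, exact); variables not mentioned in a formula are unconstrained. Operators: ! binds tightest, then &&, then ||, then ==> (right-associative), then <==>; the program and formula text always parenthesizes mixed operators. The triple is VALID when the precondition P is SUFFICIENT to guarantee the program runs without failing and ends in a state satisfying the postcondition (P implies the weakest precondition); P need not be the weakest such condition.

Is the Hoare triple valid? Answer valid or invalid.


Working backward. After the program, the postcondition n - 5 > 3*n + 3*b - 5 || (!(b < -2)) must hold; in canonical form it is 3*b + 2*n < 0 || (!(b < -2)).
Before skip: 3*b + 2*n < 0 || (!(b < -2))
Before b := c + 3: 3*c + 2*n < -9 || (!(c < -5))
Before skip: 3*c + 2*n < -9 || (!(c < -5))
Before b := 2*n - b: 3*c + 2*n < -9 || (!(c < -5))
The weakest precondition is 3*c + 2*n < -9 || (!(c < -5)).
Check whether (3*c < -3 || (!(c < -5))) && n == 5 implies it.
Countermodel: at the initial state c = -6, n = 5, the precondition holds but the weakest precondition fails.
Answer: invalid


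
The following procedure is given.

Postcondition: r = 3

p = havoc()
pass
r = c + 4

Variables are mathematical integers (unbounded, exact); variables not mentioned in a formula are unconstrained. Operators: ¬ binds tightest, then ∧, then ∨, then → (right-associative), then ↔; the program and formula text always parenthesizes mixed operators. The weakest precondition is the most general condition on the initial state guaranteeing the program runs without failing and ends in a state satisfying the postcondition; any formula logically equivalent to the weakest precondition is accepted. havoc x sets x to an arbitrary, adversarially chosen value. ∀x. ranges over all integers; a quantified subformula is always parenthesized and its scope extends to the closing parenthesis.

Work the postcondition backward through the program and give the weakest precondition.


Working backward. After the program, r = 3 must hold.
Before r := c + 4: c = -1
Before skip: c = -1
Before havoc p: c = -1
Answer: WP = c = -1


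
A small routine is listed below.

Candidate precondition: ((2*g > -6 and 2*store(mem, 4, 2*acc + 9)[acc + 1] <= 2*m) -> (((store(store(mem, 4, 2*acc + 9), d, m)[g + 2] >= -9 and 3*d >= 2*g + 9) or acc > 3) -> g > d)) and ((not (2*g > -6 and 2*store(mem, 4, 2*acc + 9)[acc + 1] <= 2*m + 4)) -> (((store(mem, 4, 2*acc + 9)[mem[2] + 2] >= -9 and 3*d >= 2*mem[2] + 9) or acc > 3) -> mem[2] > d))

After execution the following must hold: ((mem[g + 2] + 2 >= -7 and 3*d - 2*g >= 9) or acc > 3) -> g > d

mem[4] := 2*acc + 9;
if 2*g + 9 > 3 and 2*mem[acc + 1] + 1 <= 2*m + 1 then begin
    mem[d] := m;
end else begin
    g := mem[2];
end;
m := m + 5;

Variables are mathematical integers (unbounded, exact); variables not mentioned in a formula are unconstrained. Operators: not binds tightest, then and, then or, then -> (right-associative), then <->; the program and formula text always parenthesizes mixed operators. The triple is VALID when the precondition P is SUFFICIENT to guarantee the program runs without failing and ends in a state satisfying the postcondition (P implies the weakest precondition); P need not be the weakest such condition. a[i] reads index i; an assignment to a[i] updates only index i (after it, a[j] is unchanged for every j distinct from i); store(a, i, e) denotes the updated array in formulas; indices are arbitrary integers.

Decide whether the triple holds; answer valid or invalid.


Working backward. After the program, the postcondition ((mem[g + 2] + 2 >= -7 and 3*d - 2*g >= 9) or acc > 3) -> g > d must hold; in canonical form it is ((mem[g + 2] >= -9 and 3*d >= 2*g + 9) or acc > 3) -> g > d.
Before m := m + 5: ((mem[g + 2] >= -9 and 3*d >= 2*g + 9) or acc > 3) -> g > d
Then branch requires ((store(mem, d, m)[g + 2] >= -9 and 3*d >= 2*g + 9) or acc > 3) -> g > d; else branch requires ((mem[mem[2] + 2] >= -9 and 3*d >= 2*mem[2] + 9) or acc > 3) -> mem[2] > d.
Before the if: ((2*g > -6 and 2*mem[acc + 1] <= 2*m) -> (((store(mem, d, m)[g + 2] >= -9 and 3*d >= 2*g + 9) or acc > 3) -> g > d)) and ((not (2*g > -6 and 2*mem[acc + 1] <= 2*m)) -> (((mem[mem[2] + 2] >= -9 and 3*d >= 2*mem[2] + 9) or acc > 3) -> mem[2] > d))
Before mem[4] := 2*acc + 9: ((2*g > -6 and 2*store(mem, 4, 2*acc + 9)[acc + 1] <= 2*m) -> (((store(store(mem, 4, 2*acc + 9), d, m)[g + 2] >= -9 and 3*d >= 2*g + 9) or acc > 3) -> g > d)) and ((not (2*g > -6 and 2*store(mem, 4, 2*acc + 9)[acc + 1] <= 2*m)) -> (((store(mem, 4, 2*acc + 9)[mem[2] + 2] >= -9 and 3*d >= 2*mem[2] + 9) or acc > 3) -> mem[2] > d))
The weakest precondition is ((2*g > -6 and 2*store(mem, 4, 2*acc + 9)[acc + 1] <= 2*m) -> (((store(store(mem, 4, 2*acc + 9), d, m)[g + 2] >= -9 and 3*d >= 2*g + 9) or acc > 3) -> g > d)) and ((not (2*g > -6 and 2*store(mem, 4, 2*acc + 9)[acc + 1] <= 2*m)) -> (((store(mem, 4, 2*acc + 9)[mem[2] + 2] >= -9 and 3*d >= 2*mem[2] + 9) or acc > 3) -> mem[2] > d)).
Check whether ((2*g > -6 and 2*store(mem, 4, 2*acc + 9)[acc + 1] <= 2*m) -> (((store(store(mem, 4, 2*acc + 9), d, m)[g + 2] >= -9 and 3*d >= 2*g + 9) or acc > 3) -> g > d)) and ((not (2*g > -6 and 2*store(mem, 4, 2*acc + 9)[acc + 1] <= 2*m + 4)) -> (((store(mem, 4, 2*acc + 9)[mem[2] + 2] >= -9 and 3*d >= 2*mem[2] + 9) or acc > 3) -> mem[2] > d)) implies it.
Countermodel: at the initial state acc = 4, d = 0, g = -2, m = 15520, mem = {[0] = 3, [2] = 0, [4] = 3, [5] = 15521, elsewhere 3}, the precondition holds but the weakest precondition fails.
Answer: invalid


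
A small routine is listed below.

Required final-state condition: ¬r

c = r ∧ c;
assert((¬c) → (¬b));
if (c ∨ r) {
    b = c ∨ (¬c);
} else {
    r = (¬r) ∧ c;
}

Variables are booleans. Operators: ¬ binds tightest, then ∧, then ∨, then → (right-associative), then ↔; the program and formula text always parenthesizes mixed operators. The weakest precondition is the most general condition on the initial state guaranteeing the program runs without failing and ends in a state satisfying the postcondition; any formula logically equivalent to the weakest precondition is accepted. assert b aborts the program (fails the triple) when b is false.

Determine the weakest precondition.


Working backward. After the program, ¬r must hold.
Then branch requires ¬r; else branch requires ¬((¬r) ∧ c).
Before the if: ((c ∨ r) → (¬r)) ∧ ((¬(c ∨ r)) → (¬((¬r) ∧ c)))
Before assert (¬c) → (¬b): ((¬c) → (¬b)) ∧ ((c ∨ r) → (¬r)) ∧ ((¬(c ∨ r)) → (¬((¬r) ∧ c)))
Before c := r ∧ c: ((¬(r ∧ c)) → (¬b)) ∧ (((r ∧ c) ∨ r) → (¬r))
Answer: WP = ((¬(r ∧ c)) → (¬b)) ∧ (((r ∧ c) ∨ r) → (¬r))


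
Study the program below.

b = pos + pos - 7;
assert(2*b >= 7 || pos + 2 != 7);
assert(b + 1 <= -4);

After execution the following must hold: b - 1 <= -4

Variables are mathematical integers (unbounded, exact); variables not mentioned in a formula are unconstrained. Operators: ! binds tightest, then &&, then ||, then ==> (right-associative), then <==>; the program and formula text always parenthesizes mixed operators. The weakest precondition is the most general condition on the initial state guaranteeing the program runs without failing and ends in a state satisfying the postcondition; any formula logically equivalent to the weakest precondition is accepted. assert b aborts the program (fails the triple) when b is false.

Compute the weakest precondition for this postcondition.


Working backward. After the program, the postcondition b - 1 <= -4 must hold; in canonical form it is b <= -3.
Before assert b + 1 <= -4: b <= -5 && b <= -3
Before assert 2*b >= 7 || pos + 2 != 7: (2*b >= 7 || pos != 5) && b <= -5 && b <= -3
Before b := pos + pos - 7: (4*pos >= 21 || pos != 5) && 2*pos <= 2 && 2*pos <= 4
Answer: WP = (4*pos >= 21 || pos != 5) && 2*pos <= 2 && 2*pos <= 4


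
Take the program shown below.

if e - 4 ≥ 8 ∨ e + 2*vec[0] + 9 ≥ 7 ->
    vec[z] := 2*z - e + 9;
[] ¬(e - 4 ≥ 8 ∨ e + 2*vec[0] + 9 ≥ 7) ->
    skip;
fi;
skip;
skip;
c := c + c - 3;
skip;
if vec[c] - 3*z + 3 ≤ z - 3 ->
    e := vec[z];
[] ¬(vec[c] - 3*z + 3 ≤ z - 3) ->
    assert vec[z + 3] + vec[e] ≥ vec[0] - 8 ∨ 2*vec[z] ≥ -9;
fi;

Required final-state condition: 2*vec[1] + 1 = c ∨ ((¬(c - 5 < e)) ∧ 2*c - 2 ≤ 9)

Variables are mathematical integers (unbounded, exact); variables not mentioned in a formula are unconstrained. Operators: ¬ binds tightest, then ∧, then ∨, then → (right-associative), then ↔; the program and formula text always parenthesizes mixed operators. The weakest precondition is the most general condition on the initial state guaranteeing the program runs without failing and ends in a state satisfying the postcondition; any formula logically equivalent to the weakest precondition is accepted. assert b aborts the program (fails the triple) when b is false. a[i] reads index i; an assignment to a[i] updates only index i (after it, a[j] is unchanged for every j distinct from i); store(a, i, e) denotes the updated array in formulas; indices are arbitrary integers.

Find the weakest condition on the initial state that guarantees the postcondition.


Working backward. After the program, the postcondition 2*vec[1] + 1 = c ∨ ((¬(c - 5 < e)) ∧ 2*c - 2 ≤ 9) must hold; in canonical form it is 2*vec[1] = c - 1 ∨ ((¬(c < e + 5)) ∧ 2*c ≤ 11).
Then branch requires 2*vec[1] = c - 1 ∨ ((¬(c < vec[z] + 5)) ∧ 2*c ≤ 11); else branch requires (vec[z + 3] + vec[e] ≥ vec[0] - 8 ∨ 2*vec[z] ≥ -9) ∧ (2*vec[1] = c - 1 ∨ ((¬(c < e + 5)) ∧ 2*c ≤ 11)).
Before the if: (vec[c] ≤ 4*z - 6 → (2*vec[1] = c - 1 ∨ ((¬(c < vec[z] + 5)) ∧ 2*c ≤ 11))) ∧ ((¬(vec[c] ≤ 4*z - 6)) → ((vec[z + 3] + vec[e] ≥ vec[0] - 8 ∨ 2*vec[z] ≥ -9) ∧ (2*vec[1] = c - 1 ∨ ((¬(c < e + 5)) ∧ 2*c ≤ 11))))
Before skip: (vec[c] ≤ 4*z - 6 → (2*vec[1] = c - 1 ∨ ((¬(c < vec[z] + 5)) ∧ 2*c ≤ 11))) ∧ ((¬(vec[c] ≤ 4*z - 6)) → ((vec[z + 3] + vec[e] ≥ vec[0] - 8 ∨ 2*vec[z] ≥ -9) ∧ (2*vec[1] = c - 1 ∨ ((¬(c < e + 5)) ∧ 2*c ≤ 11))))
Before c := c + c - 3: (vec[2*c - 3] ≤ 4*z - 6 → (2*vec[1] = 2*c - 4 ∨ ((¬(2*c < vec[z] + 8)) ∧ 4*c ≤ 17))) ∧ ((¬(vec[2*c - 3] ≤ 4*z - 6)) → ((vec[z + 3] + vec[e] ≥ vec[0] - 8 ∨ 2*vec[z] ≥ -9) ∧ (2*vec[1] = 2*c - 4 ∨ ((¬(2*c < e + 8)) ∧ 4*c ≤ 17))))
Before skip: (vec[2*c - 3] ≤ 4*z - 6 → (2*vec[1] = 2*c - 4 ∨ ((¬(2*c < vec[z] + 8)) ∧ 4*c ≤ 17))) ∧ ((¬(vec[2*c - 3] ≤ 4*z - 6)) → ((vec[z + 3] + vec[e] ≥ vec[0] - 8 ∨ 2*vec[z] ≥ -9) ∧ (2*vec[1] = 2*c - 4 ∨ ((¬(2*c < e + 8)) ∧ 4*c ≤ 17))))
Before skip: (vec[2*c - 3] ≤ 4*z - 6 → (2*vec[1] = 2*c - 4 ∨ ((¬(2*c < vec[z] + 8)) ∧ 4*c ≤ 17))) ∧ ((¬(vec[2*c - 3] ≤ 4*z - 6)) → ((vec[z + 3] + vec[e] ≥ vec[0] - 8 ∨ 2*vec[z] ≥ -9) ∧ (2*vec[1] = 2*c - 4 ∨ ((¬(2*c < e + 8)) ∧ 4*c ≤ 17))))
Then branch requires (store(vec, z, -e + 2*z + 9)[2*c - 3] ≤ 4*z - 6 → (2*store(vec, z, -e + 2*z + 9)[1] = 2*c - 4 ∨ ((¬(2*c < store(vec, z, -e + 2*z + 9)[z] + 8)) ∧ 4*c ≤ 17))) ∧ ((¬(store(vec, z, -e + 2*z + 9)[2*c - 3] ≤ 4*z - 6)) → ((store(vec, z, -e + 2*z + 9)[z + 3] + store(vec, z, -e + 2*z + 9)[e] ≥ store(vec, z, -e + 2*z + 9)[0] - 8 ∨ 2*store(vec, z, -e + 2*z + 9)[z] ≥ -9) ∧ (2*store(vec, z, -e + 2*z + 9)[1] = 2*c - 4 ∨ ((¬(2*c < e + 8)) ∧ 4*c ≤ 17)))); else branch requires (vec[2*c - 3] ≤ 4*z - 6 → (2*vec[1] = 2*c - 4 ∨ ((¬(2*c < vec[z] + 8)) ∧ 4*c ≤ 17))) ∧ ((¬(vec[2*c - 3] ≤ 4*z - 6)) → ((vec[z + 3] + vec[e] ≥ vec[0] - 8 ∨ 2*vec[z] ≥ -9) ∧ (2*vec[1] = 2*c - 4 ∨ ((¬(2*c < e + 8)) ∧ 4*c ≤ 17)))).
Before the if: ((e ≥ 12 ∨ 2*vec[0] + e ≥ -2) → ((store(vec, z, -e + 2*z + 9)[2*c - 3] ≤ 4*z - 6 → (2*store(vec, z, -e + 2*z + 9)[1] = 2*c - 4 ∨ ((¬(2*c < store(vec, z, -e + 2*z + 9)[z] + 8)) ∧ 4*c ≤ 17))) ∧ ((¬(store(vec, z, -e + 2*z + 9)[2*c - 3] ≤ 4*z - 6)) → ((store(vec, z, -e + 2*z + 9)[z + 3] + store(vec, z, -e + 2*z + 9)[e] ≥ store(vec, z, -e + 2*z + 9)[0] - 8 ∨ 2*store(vec, z, -e + 2*z + 9)[z] ≥ -9) ∧ (2*store(vec, z, -e + 2*z + 9)[1] = 2*c - 4 ∨ ((¬(2*c < e + 8)) ∧ 4*c ≤ 17)))))) ∧ ((¬(e ≥ 12 ∨ 2*vec[0] + e ≥ -2)) → ((vec[2*c - 3] ≤ 4*z - 6 → (2*vec[1] = 2*c - 4 ∨ ((¬(2*c < vec[z] + 8)) ∧ 4*c ≤ 17))) ∧ ((¬(vec[2*c - 3] ≤ 4*z - 6)) → ((vec[z + 3] + vec[e] ≥ vec[0] - 8 ∨ 2*vec[z] ≥ -9) ∧ (2*vec[1] = 2*c - 4 ∨ ((¬(2*c < e + 8)) ∧ 4*c ≤ 17))))))
Answer: WP = ((e ≥ 12 ∨ 2*vec[0] + e ≥ -2) → ((store(vec, z, -e + 2*z + 9)[2*c - 3] ≤ 4*z - 6 → (2*store(vec, z, -e + 2*z + 9)[1] = 2*c - 4 ∨ ((¬(2*c < store(vec, z, -e + 2*z + 9)[z] + 8)) ∧ 4*c ≤ 17))) ∧ ((¬(store(vec, z, -e + 2*z + 9)[2*c - 3] ≤ 4*z - 6)) → ((store(vec, z, -e + 2*z + 9)[z + 3] + store(vec, z, -e + 2*z + 9)[e] ≥ store(vec, z, -e + 2*z + 9)[0] - 8 ∨ 2*store(vec, z, -e + 2*z + 9)[z] ≥ -9) ∧ (2*store(vec, z, -e + 2*z + 9)[1] = 2*c - 4 ∨ ((¬(2*c < e + 8)) ∧ 4*c ≤ 17)))))) ∧ ((¬(e ≥ 12 ∨ 2*vec[0] + e ≥ -2)) → ((vec[2*c - 3] ≤ 4*z - 6 → (2*vec[1] = 2*c - 4 ∨ ((¬(2*c < vec[z] + 8)) ∧ 4*c ≤ 17))) ∧ ((¬(vec[2*c - 3] ≤ 4*z - 6)) → ((vec[z + 3] + vec[e] ≥ vec[0] - 8 ∨ 2*vec[z] ≥ -9) ∧ (2*vec[1] = 2*c - 4 ∨ ((¬(2*c < e + 8)) ∧ 4*c ≤ 17))))))


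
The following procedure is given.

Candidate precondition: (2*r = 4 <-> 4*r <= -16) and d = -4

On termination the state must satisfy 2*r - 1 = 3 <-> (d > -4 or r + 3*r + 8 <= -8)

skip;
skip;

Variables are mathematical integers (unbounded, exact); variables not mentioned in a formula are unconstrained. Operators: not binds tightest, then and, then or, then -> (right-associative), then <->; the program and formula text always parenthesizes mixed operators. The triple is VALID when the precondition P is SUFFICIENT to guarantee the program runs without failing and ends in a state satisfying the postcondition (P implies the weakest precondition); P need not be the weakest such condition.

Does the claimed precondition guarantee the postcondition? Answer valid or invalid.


Working backward. After the program, the postcondition 2*r - 1 = 3 <-> (d > -4 or r + 3*r + 8 <= -8) must hold; in canonical form it is 2*r = 4 <-> (d > -4 or 4*r <= -16).
Before skip: 2*r = 4 <-> (d > -4 or 4*r <= -16)
Before skip: 2*r = 4 <-> (d > -4 or 4*r <= -16)
The weakest precondition is 2*r = 4 <-> (d > -4 or 4*r <= -16).
Check whether (2*r = 4 <-> 4*r <= -16) and d = -4 implies it.
Every state satisfying the precondition satisfies the weakest precondition: the implication holds.
Answer: valid


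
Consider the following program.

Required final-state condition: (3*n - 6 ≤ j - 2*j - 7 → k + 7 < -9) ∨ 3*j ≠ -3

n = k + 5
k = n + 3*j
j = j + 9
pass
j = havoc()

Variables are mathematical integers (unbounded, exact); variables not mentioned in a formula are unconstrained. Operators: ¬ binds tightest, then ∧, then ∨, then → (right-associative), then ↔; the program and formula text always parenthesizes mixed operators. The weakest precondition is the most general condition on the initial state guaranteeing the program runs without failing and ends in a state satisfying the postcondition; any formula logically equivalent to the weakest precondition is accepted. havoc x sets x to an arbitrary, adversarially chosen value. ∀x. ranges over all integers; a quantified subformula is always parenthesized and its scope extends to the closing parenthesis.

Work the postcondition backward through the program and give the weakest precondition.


Working backward. After the program, the postcondition (3*n - 6 ≤ j - 2*j - 7 → k + 7 < -9) ∨ 3*j ≠ -3 must hold; in canonical form it is (j + 3*n ≤ -1 → k < -16) ∨ 3*j ≠ -3.
Before havoc j: ∀j_1. ((j_1 + 3*n ≤ -1 → k < -16) ∨ 3*j_1 ≠ -3)
Before skip: ∀j_1. ((j_1 + 3*n ≤ -1 → k < -16) ∨ 3*j_1 ≠ -3)
Before j := j + 9: ∀j_1. ((j_1 + 3*n ≤ -1 → k < -16) ∨ 3*j_1 ≠ -3)
Before k := n + 3*j: ∀j_1. ((j_1 + 3*n ≤ -1 → 3*j + n < -16) ∨ 3*j_1 ≠ -3)
Before n := k + 5: ∀j_1. ((j_1 + 3*k ≤ -16 → 3*j + k < -21) ∨ 3*j_1 ≠ -3)
Answer: WP = ∀j_1. ((j_1 + 3*k ≤ -16 → 3*j + k < -21) ∨ 3*j_1 ≠ -3)


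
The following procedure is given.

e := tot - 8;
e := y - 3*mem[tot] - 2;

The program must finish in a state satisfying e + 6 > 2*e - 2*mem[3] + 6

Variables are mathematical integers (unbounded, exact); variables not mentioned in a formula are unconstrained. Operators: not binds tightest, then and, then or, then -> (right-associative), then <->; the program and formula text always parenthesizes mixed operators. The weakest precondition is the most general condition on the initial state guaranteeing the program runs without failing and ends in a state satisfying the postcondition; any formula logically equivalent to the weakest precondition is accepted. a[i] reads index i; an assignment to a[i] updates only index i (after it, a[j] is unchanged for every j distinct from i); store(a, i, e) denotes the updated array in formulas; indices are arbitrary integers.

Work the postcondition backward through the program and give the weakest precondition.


Working backward. After the program, the postcondition e + 6 > 2*e - 2*mem[3] + 6 must hold; in canonical form it is 2*mem[3] > e.
Before e := y - 3*mem[tot] - 2: 2*mem[3] + 3*mem[tot] > y - 2
Before e := tot - 8: 2*mem[3] + 3*mem[tot] > y - 2
Answer: WP = 2*mem[3] + 3*mem[tot] > y - 2


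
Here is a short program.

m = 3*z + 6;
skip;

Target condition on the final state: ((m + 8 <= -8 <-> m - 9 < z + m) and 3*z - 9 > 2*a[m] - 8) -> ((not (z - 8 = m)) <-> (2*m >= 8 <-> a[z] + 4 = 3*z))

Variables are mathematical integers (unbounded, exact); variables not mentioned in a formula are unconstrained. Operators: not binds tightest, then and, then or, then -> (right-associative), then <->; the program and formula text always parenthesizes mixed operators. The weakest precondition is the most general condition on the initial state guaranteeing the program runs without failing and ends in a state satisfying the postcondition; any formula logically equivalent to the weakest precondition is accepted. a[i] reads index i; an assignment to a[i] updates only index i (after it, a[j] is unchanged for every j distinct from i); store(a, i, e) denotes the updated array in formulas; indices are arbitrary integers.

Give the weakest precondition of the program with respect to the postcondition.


Working backward. After the program, the postcondition ((m + 8 <= -8 <-> m - 9 < z + m) and 3*z - 9 > 2*a[m] - 8) -> ((not (z - 8 = m)) <-> (2*m >= 8 <-> a[z] + 4 = 3*z)) must hold; in canonical form it is ((m <= -16 <-> z > -9) and 3*z > 2*a[m] + 1) -> ((not (z = m + 8)) <-> (2*m >= 8 <-> a[z] = 3*z - 4)).
Before skip: ((m <= -16 <-> z > -9) and 3*z > 2*a[m] + 1) -> ((not (z = m + 8)) <-> (2*m >= 8 <-> a[z] = 3*z - 4))
Before m := 3*z + 6: ((3*z <= -22 <-> z > -9) and 3*z > 2*a[3*z + 6] + 1) -> ((not (2*z = -14)) <-> (6*z >= -4 <-> a[z] = 3*z - 4))
Answer: WP = ((3*z <= -22 <-> z > -9) and 3*z > 2*a[3*z + 6] + 1) -> ((not (2*z = -14)) <-> (6*z >= -4 <-> a[z] = 3*z - 4))


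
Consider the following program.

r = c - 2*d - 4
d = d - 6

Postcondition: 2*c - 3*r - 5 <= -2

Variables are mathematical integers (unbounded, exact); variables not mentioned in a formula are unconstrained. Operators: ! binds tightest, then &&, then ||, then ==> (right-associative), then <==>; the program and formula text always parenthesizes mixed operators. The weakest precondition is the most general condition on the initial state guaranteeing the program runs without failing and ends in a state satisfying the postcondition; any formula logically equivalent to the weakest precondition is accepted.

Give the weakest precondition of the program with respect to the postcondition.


Working backward. After the program, the postcondition 2*c - 3*r - 5 <= -2 must hold; in canonical form it is 2*c <= 3*r + 3.
Before d := d - 6: 2*c <= 3*r + 3
Before r := c - 2*d - 4: 6*d <= c - 9
Answer: WP = 6*d <= c - 9


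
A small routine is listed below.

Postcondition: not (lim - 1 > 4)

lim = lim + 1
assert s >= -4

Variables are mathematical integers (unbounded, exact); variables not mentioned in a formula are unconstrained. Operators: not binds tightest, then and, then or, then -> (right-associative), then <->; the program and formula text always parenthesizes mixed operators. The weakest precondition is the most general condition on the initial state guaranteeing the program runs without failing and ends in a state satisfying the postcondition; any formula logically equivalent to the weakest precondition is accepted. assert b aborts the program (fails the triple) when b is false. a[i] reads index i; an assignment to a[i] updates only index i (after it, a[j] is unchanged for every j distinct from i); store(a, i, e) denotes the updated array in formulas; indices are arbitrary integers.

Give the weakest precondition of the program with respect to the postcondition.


Working backward. After the program, the postcondition not (lim - 1 > 4) must hold; in canonical form it is not (lim > 5).
Before assert s >= -4: s >= -4 and (not (lim > 5))
Before lim := lim + 1: s >= -4 and (not (lim > 4))
Answer: WP = s >= -4 and (not (lim > 4))


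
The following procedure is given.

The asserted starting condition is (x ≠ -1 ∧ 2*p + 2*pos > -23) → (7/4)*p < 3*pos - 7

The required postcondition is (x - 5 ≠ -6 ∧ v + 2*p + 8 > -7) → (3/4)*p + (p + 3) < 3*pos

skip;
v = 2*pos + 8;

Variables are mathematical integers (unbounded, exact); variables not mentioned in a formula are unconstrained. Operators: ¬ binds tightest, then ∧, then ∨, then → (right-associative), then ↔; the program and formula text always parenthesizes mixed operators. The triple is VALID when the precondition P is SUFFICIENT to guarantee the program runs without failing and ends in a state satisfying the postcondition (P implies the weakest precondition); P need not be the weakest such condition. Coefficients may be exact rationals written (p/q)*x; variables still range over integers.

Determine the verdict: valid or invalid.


Working backward. After the program, the postcondition (x - 5 ≠ -6 ∧ v + 2*p + 8 > -7) → (3/4)*p + (p + 3) < 3*pos must hold; in canonical form it is (x ≠ -1 ∧ 2*p + v > -15) → (7/4)*p < 3*pos - 3.
Before v := 2*pos + 8: (x ≠ -1 ∧ 2*p + 2*pos > -23) → (7/4)*p < 3*pos - 3
Before skip: (x ≠ -1 ∧ 2*p + 2*pos > -23) → (7/4)*p < 3*pos - 3
The weakest precondition is (x ≠ -1 ∧ 2*p + 2*pos > -23) → (7/4)*p < 3*pos - 3.
Check whether (x ≠ -1 ∧ 2*p + 2*pos > -23) → (7/4)*p < 3*pos - 7 implies it.
Every state satisfying the precondition satisfies the weakest precondition: the implication holds.
Answer: valid


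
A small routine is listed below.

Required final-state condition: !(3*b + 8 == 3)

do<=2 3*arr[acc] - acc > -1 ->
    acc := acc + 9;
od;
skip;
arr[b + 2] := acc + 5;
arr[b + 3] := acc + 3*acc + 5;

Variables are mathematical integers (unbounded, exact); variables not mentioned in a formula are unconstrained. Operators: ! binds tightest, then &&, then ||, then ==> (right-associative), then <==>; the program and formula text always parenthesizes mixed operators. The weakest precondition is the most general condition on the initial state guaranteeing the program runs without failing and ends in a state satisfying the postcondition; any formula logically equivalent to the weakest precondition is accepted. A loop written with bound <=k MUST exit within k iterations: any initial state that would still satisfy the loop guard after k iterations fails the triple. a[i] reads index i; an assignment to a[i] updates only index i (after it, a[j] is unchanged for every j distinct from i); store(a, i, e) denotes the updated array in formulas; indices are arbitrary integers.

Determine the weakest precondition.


Working backward. After the program, the postcondition !(3*b + 8 == 3) must hold; in canonical form it is !(3*b == -5).
Before arr[b + 3] := acc + 3*acc + 5: !(3*b == -5)
Before arr[b + 2] := acc + 5: !(3*b == -5)
Before skip: !(3*b == -5)
Before the loop (bound <=2), unroll the exhaustion recursion (WP_0 = exit-now case; WP_j = one more guarded iteration, up to j = 2):
  WP_0: (!(3*arr[acc] > acc - 1)) && (!(3*b == -5))
  WP_1: (3*arr[acc] > acc - 1 ==> ((!(3*arr[acc + 9] > acc + 8)) && (!(3*b == -5)))) && ((!(3*arr[acc] > acc - 1)) ==> (!(3*b == -5)))
  WP_2: (3*arr[acc] > acc - 1 ==> ((3*arr[acc + 9] > acc + 8 ==> ((!(3*arr[acc + 18] > acc + 17)) && (!(3*b == -5)))) && ((!(3*arr[acc + 9] > acc + 8)) ==> (!(3*b == -5))))) && ((!(3*arr[acc] > acc - 1)) ==> (!(3*b == -5)))
So before the loop: (3*arr[acc] > acc - 1 ==> ((3*arr[acc + 9] > acc + 8 ==> ((!(3*arr[acc + 18] > acc + 17)) && (!(3*b == -5)))) && ((!(3*arr[acc + 9] > acc + 8)) ==> (!(3*b == -5))))) && ((!(3*arr[acc] > acc - 1)) ==> (!(3*b == -5)))
Answer: WP = (3*arr[acc] > acc - 1 ==> ((3*arr[acc + 9] > acc + 8 ==> ((!(3*arr[acc + 18] > acc + 17)) && (!(3*b == -5)))) && ((!(3*arr[acc + 9] > acc + 8)) ==> (!(3*b == -5))))) && ((!(3*arr[acc] > acc - 1)) ==> (!(3*b == -5)))


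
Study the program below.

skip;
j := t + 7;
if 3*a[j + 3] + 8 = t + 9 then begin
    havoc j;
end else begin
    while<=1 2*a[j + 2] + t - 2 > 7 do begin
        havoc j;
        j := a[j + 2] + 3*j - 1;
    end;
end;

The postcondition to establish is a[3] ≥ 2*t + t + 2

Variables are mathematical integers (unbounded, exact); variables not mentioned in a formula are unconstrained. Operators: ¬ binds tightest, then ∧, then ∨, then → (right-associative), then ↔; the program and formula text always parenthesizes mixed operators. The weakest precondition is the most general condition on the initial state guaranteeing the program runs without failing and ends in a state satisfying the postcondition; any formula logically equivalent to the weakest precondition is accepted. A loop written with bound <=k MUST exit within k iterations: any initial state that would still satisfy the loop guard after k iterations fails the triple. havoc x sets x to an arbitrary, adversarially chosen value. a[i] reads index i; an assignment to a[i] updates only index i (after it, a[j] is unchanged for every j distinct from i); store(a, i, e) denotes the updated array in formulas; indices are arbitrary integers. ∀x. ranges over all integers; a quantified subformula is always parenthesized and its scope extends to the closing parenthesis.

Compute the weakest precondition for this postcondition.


Working backward. After the program, the postcondition a[3] ≥ 2*t + t + 2 must hold; in canonical form it is a[3] ≥ 3*t + 2.
Then branch requires a[3] ≥ 3*t + 2; else branch requires (2*a[j + 2] + t > 9 → (∀j_1. ((¬(2*a[a[j_1 + 2] + 3*j_1 + 1] + t > 9)) ∧ a[3] ≥ 3*t + 2))) ∧ ((¬(2*a[j + 2] + t > 9)) → a[3] ≥ 3*t + 2).
Before the if: (3*a[j + 3] = t + 1 → a[3] ≥ 3*t + 2) ∧ ((¬(3*a[j + 3] = t + 1)) → ((2*a[j + 2] + t > 9 → (∀j_1. ((¬(2*a[a[j_1 + 2] + 3*j_1 + 1] + t > 9)) ∧ a[3] ≥ 3*t + 2))) ∧ ((¬(2*a[j + 2] + t > 9)) → a[3] ≥ 3*t + 2)))
Before j := t + 7: (3*a[t + 10] = t + 1 → a[3] ≥ 3*t + 2) ∧ ((¬(3*a[t + 10] = t + 1)) → ((2*a[t + 9] + t > 9 → (∀j_1. ((¬(2*a[a[j_1 + 2] + 3*j_1 + 1] + t > 9)) ∧ a[3] ≥ 3*t + 2))) ∧ ((¬(2*a[t + 9] + t > 9)) → a[3] ≥ 3*t + 2)))
Before skip: (3*a[t + 10] = t + 1 → a[3] ≥ 3*t + 2) ∧ ((¬(3*a[t + 10] = t + 1)) → ((2*a[t + 9] + t > 9 → (∀j_1. ((¬(2*a[a[j_1 + 2] + 3*j_1 + 1] + t > 9)) ∧ a[3] ≥ 3*t + 2))) ∧ ((¬(2*a[t + 9] + t > 9)) → a[3] ≥ 3*t + 2)))
Answer: WP = (3*a[t + 10] = t + 1 → a[3] ≥ 3*t + 2) ∧ ((¬(3*a[t + 10] = t + 1)) → ((2*a[t + 9] + t > 9 → (∀j_1. ((¬(2*a[a[j_1 + 2] + 3*j_1 + 1] + t > 9)) ∧ a[3] ≥ 3*t + 2))) ∧ ((¬(2*a[t + 9] + t > 9)) → a[3] ≥ 3*t + 2)))


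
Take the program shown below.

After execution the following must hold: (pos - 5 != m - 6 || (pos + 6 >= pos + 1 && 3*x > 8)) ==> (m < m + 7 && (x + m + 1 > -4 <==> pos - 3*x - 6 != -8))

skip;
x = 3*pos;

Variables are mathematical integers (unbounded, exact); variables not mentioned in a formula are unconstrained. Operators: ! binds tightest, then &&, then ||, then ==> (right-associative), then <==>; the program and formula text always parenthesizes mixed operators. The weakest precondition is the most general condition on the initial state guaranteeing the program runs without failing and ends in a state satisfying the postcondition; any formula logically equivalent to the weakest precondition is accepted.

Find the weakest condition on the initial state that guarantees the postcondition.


Working backward. After the program, the postcondition (pos - 5 != m - 6 || (pos + 6 >= pos + 1 && 3*x > 8)) ==> (m < m + 7 && (x + m + 1 > -4 <==> pos - 3*x - 6 != -8)) must hold; in canonical form it is (pos != m - 1 || 3*x > 8) ==> (m + x > -5 <==> pos != 3*x - 2).
Before x := 3*pos: (pos != m - 1 || 9*pos > 8) ==> (m + 3*pos > -5 <==> 8*pos != 2)
Before skip: (pos != m - 1 || 9*pos > 8) ==> (m + 3*pos > -5 <==> 8*pos != 2)
Answer: WP = (pos != m - 1 || 9*pos > 8) ==> (m + 3*pos > -5 <==> 8*pos != 2)


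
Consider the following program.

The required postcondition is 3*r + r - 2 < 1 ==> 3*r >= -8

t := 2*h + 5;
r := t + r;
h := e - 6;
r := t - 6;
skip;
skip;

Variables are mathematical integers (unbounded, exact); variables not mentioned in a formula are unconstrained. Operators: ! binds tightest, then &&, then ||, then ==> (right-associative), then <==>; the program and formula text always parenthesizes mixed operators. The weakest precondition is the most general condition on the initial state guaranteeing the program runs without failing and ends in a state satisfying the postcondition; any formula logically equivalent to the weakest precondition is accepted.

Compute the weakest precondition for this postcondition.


Working backward. After the program, the postcondition 3*r + r - 2 < 1 ==> 3*r >= -8 must hold; in canonical form it is 4*r < 3 ==> 3*r >= -8.
Before skip: 4*r < 3 ==> 3*r >= -8
Before skip: 4*r < 3 ==> 3*r >= -8
Before r := t - 6: 4*t < 27 ==> 3*t >= 10
Before h := e - 6: 4*t < 27 ==> 3*t >= 10
Before r := t + r: 4*t < 27 ==> 3*t >= 10
Before t := 2*h + 5: 8*h < 7 ==> 6*h >= -5
Answer: WP = 8*h < 7 ==> 6*h >= -5


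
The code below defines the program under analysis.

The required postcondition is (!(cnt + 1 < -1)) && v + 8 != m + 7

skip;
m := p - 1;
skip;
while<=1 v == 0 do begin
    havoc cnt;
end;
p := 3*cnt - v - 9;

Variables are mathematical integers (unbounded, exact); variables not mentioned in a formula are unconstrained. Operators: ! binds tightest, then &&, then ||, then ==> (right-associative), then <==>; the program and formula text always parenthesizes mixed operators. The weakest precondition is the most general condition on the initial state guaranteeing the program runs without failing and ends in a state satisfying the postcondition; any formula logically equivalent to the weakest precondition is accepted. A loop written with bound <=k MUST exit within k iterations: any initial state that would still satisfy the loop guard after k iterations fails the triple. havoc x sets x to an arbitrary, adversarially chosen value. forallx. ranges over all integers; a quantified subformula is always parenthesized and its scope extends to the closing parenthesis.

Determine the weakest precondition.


Working backward. After the program, the postcondition (!(cnt + 1 < -1)) && v + 8 != m + 7 must hold; in canonical form it is (!(cnt < -2)) && v != m - 1.
Before p := 3*cnt - v - 9: (!(cnt < -2)) && v != m - 1
Before the loop (bound <=1), unroll the exhaustion recursion (WP_0 = exit-now case; WP_j = one more guarded iteration, up to j = 1):
  WP_0: (!(v == 0)) && (!(cnt < -2)) && v != m - 1
  WP_1: (v == 0 ==> (forall cnt_1. ((!(v == 0)) && (!(cnt_1 < -2)) && v != m - 1))) && ((!(v == 0)) ==> ((!(cnt < -2)) && v != m - 1))
So before the loop: (v == 0 ==> (forall cnt_1. ((!(v == 0)) && (!(cnt_1 < -2)) && v != m - 1))) && ((!(v == 0)) ==> ((!(cnt < -2)) && v != m - 1))
Before skip: (v == 0 ==> (forall cnt_1. ((!(v == 0)) && (!(cnt_1 < -2)) && v != m - 1))) && ((!(v == 0)) ==> ((!(cnt < -2)) && v != m - 1))
Before m := p - 1: (v == 0 ==> (forall cnt_1. ((!(v == 0)) && (!(cnt_1 < -2)) && v != p - 2))) && ((!(v == 0)) ==> ((!(cnt < -2)) && v != p - 2))
Before skip: (v == 0 ==> (forall cnt_1. ((!(v == 0)) && (!(cnt_1 < -2)) && v != p - 2))) && ((!(v == 0)) ==> ((!(cnt < -2)) && v != p - 2))
Answer: WP = (v == 0 ==> (forall cnt_1. ((!(v == 0)) && (!(cnt_1 < -2)) && v != p - 2))) && ((!(v == 0)) ==> ((!(cnt < -2)) && v != p - 2))
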